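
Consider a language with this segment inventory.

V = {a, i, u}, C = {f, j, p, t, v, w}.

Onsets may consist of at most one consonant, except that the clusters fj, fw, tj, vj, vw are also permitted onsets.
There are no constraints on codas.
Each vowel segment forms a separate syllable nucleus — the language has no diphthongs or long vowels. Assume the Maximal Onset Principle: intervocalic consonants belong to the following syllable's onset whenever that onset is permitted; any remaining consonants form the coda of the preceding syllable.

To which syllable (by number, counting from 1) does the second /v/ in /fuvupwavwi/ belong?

Nuclei (vowels): u, u, a, i → 4 syllables.
Between /u/ (V1) and /u/ (V2): just /v/ — single C goes to the following onset.
Between /u/ (V2) and /a/ (V3): /pw/ — longest licit onset from the right is /w/, leaving /p/ as coda.
Between /a/ (V3) and /i/ (V4): /vw/ — entire cluster is a permitted onset → onset /vw/, coda ∅.
Result: fu.vup.wa.vwi.
The second /v/ is in the onset of syllable 4 (/vwi/).

4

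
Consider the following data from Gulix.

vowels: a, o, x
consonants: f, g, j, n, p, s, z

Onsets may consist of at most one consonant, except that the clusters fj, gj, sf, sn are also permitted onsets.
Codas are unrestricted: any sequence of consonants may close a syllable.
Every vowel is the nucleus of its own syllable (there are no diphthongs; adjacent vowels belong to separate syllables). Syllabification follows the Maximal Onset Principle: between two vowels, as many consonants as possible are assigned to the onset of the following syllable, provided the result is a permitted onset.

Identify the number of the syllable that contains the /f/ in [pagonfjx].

3

Nuclei (vowels): a, o, x → 3 syllables.
σ1/σ2 boundary: just /g/ — single C goes to the following onset.
σ2/σ3 boundary: /nfj/ splits as /n/ + /fj/ (/fj/ is the longest suffix that is a licit onset).
Syllabification: pa.gon.fjx.
The /f/ is in the onset of syllable 3 (/fjx/).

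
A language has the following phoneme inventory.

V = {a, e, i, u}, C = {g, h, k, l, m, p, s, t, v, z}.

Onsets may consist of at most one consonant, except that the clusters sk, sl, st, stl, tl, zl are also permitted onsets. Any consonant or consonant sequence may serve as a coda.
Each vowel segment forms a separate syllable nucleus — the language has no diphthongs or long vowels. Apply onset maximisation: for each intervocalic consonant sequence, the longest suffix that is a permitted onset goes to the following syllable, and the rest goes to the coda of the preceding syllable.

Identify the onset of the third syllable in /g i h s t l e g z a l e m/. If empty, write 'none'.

z

Vowels present: i, e, a, e; each is a nucleus, giving 4 syllables.
Between /i/ (V1) and /e/ (V2): /hstl/ — longest licit onset from the right is /stl/, leaving /h/ as coda.
Between /e/ (V2) and /a/ (V3): /gz/; trying suffixes from longest down, /z/ is the first permitted one, so coda /g/ | onset /z/.
Between /a/ (V3) and /e/ (V4): /l/ is a single consonant, so it becomes the next onset.
So the parse is gih.stleg.za.lem.
Syllable 3 is /za/: onset /z/, nucleus /a/, coda ∅.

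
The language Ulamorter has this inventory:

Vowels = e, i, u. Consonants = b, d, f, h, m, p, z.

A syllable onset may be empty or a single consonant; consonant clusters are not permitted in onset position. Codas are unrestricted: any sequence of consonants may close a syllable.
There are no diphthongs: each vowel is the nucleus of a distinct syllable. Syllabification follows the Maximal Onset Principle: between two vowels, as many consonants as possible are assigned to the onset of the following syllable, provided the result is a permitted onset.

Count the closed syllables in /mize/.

0

The vowels are i, e — 2 nuclei, so 2 syllables.
V1 /i/ – V2 /e/: just /z/ — single C goes to the following onset.
Putting it together: mi.ze.
Classifying each syllable: /mi/ (open), /ze/ (open).
Closed syllables: 0.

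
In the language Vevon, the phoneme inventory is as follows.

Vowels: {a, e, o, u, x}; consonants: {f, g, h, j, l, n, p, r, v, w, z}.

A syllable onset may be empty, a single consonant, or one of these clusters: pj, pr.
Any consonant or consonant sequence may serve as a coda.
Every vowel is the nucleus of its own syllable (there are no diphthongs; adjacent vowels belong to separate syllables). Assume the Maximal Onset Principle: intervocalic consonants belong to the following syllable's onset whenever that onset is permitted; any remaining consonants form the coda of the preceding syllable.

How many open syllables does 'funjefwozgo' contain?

1

The vowels are u, e, o, o — 4 nuclei, so 4 syllables.
Between /u/ (V1) and /e/ (V2): /nj/; trying suffixes from longest down, /j/ is the first permitted one, so coda /n/ | onset /j/.
Between /e/ (V2) and /o/ (V3): /fw/ — longest licit onset from the right is /w/, leaving /f/ as coda.
Between /o/ (V3) and /o/ (V4): /zg/; trying suffixes from longest down, /g/ is the first permitted one, so coda /z/ | onset /g/.
So the parse is fun.jef.woz.go.
Classifying each syllable: /fun/ (closed), /jef/ (closed), /woz/ (closed), /go/ (open).
Open syllables: 1.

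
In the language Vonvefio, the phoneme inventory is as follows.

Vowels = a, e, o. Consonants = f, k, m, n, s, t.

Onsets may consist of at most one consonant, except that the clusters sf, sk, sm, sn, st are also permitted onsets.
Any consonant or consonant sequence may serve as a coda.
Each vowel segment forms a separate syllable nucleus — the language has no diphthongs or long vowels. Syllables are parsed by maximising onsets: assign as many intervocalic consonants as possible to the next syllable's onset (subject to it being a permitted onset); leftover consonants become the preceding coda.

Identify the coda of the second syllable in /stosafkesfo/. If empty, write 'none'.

f

The vowels are o, a, e, o — 4 nuclei, so 4 syllables.
V1 /o/ – V2 /a/: /s/ is a single consonant, so it becomes the next onset.
V2 /a/ – V3 /e/: cluster /fk/ — the longest permitted-onset suffix is /k/; onset = /k/, preceding coda = /f/.
V3 /e/ – V4 /o/: /sf/ — entire cluster is a permitted onset → onset /sf/, coda ∅.
Putting it together: sto.saf.ke.sfo.
Syllable 2 is /saf/: onset /s/, nucleus /a/, coda /f/.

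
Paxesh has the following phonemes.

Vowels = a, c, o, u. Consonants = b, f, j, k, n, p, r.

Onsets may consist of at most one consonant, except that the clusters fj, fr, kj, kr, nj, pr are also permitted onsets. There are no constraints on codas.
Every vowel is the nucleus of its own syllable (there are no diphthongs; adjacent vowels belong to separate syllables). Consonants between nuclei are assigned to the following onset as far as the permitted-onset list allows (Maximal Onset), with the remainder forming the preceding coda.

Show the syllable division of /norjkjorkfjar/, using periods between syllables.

Vowels present: o, o, a; each is a nucleus, giving 3 syllables.
Between /o/ (V1) and /o/ (V2): cluster /rjkj/ — the longest permitted-onset suffix is /kj/; onset = /kj/, preceding coda = /rj/.
Between /o/ (V2) and /a/ (V3): /rkfj/; trying suffixes from longest down, /fj/ is the first permitted one, so coda /rk/ | onset /fj/.

norj.kjork.fjar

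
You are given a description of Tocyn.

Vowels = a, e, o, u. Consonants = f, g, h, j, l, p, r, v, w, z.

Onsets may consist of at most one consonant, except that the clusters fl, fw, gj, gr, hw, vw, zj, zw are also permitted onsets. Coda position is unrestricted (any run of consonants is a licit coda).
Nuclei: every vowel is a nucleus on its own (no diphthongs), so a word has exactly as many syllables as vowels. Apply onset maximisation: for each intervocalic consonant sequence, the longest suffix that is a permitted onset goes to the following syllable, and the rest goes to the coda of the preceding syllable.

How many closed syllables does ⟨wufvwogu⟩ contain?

1

Nuclei (vowels): u, o, u → 3 syllables.
σ1/σ2 boundary: /fvw/ splits as /f/ + /vw/ (/vw/ is the longest suffix that is a licit onset).
σ2/σ3 boundary: /g/ is a single consonant, so it becomes the next onset.
Result: wuf.vwo.gu.
Classifying each syllable: /wuf/ (closed), /vwo/ (open), /gu/ (open).
Closed syllables: 1.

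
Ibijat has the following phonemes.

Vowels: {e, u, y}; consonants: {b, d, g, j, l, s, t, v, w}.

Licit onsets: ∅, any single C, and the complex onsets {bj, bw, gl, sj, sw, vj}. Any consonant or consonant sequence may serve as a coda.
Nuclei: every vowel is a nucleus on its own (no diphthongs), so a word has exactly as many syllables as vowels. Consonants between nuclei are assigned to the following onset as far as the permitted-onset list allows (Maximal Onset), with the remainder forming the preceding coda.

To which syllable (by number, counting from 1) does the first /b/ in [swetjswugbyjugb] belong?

Vowels present: e, u, y, u; each is a nucleus, giving 4 syllables.
Between /e/ (V1) and /u/ (V2): /tjsw/; trying suffixes from longest down, /sw/ is the first permitted one, so coda /tj/ | onset /sw/.
Between /u/ (V2) and /y/ (V3): /gb/; trying suffixes from longest down, /b/ is the first permitted one, so coda /g/ | onset /b/.
Between /y/ (V3) and /u/ (V4): just /j/ — single C goes to the following onset.
Syllabification: swetj.swug.by.jugb.
The first /b/ is in the onset of syllable 3 (/by/).

3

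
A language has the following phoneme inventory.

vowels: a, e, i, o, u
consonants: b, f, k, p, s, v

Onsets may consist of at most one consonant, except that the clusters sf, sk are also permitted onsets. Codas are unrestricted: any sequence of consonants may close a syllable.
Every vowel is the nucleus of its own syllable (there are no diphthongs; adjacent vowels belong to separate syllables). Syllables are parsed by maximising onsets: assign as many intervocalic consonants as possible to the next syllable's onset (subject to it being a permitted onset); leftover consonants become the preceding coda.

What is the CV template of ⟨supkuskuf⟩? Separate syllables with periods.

Vowels present: u, u, u; each is a nucleus, giving 3 syllables.
σ1/σ2 boundary: /pk/ splits as /p/ + /k/ (/k/ is the longest suffix that is a licit onset).
σ2/σ3 boundary: /sk/ — entire cluster is a permitted onset → onset /sk/, coda ∅.
Putting it together: sup.ku.skuf.
Mapping each syllable to C/V: /sup/ → CVC, /ku/ → CV, /skuf/ → CCVC.

CVC.CV.CCVC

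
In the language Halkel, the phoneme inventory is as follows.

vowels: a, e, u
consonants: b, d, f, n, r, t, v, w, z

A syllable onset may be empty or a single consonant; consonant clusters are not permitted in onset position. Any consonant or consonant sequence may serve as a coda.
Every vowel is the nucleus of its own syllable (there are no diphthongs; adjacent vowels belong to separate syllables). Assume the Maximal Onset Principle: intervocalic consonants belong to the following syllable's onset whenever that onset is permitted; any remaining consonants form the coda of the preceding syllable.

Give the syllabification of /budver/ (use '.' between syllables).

Nuclei (vowels): u, e → 2 syllables.
/u…e/ gap (V1→V2): /dv/ splits as /d/ + /v/ (/v/ is the longest suffix that is a licit onset).

bud.ver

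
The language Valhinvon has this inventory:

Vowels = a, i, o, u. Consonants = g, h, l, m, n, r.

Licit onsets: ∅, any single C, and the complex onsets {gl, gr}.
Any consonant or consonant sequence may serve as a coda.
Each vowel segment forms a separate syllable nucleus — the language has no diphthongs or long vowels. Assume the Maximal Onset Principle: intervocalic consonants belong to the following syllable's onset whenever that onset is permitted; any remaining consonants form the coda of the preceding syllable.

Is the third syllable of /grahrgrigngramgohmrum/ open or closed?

closed

The vowels are a, i, a, o, u — 5 nuclei, so 5 syllables.
/a…i/ gap (V1→V2): cluster /hrgr/ — the longest permitted-onset suffix is /gr/; onset = /gr/, preceding coda = /hr/.
/i…a/ gap (V2→V3): cluster /gngr/ — the longest permitted-onset suffix is /gr/; onset = /gr/, preceding coda = /gn/.
/a…o/ gap (V3→V4): /mg/ — longest licit onset from the right is /g/, leaving /m/ as coda.
/o…u/ gap (V4→V5): /hmr/ — longest licit onset from the right is /r/, leaving /hm/ as coda.
Syllabification: grahr.grign.gram.gohm.rum.
Syllable 3 is /gram/ with coda /m/, so it is closed.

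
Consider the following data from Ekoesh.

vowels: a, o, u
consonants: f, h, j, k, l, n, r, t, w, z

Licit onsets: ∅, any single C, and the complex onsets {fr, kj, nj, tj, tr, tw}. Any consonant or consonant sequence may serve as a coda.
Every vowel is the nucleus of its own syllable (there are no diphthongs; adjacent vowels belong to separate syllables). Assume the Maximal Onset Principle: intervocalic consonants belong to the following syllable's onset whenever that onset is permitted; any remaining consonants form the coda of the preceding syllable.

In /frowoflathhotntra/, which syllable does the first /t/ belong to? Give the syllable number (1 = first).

The vowels are o, o, a, o, a — 5 nuclei, so 5 syllables.
Between /o/ (V1) and /o/ (V2): /w/ is a single consonant, so it becomes the next onset.
Between /o/ (V2) and /a/ (V3): /fl/ — longest licit onset from the right is /l/, leaving /f/ as coda.
Between /a/ (V3) and /o/ (V4): cluster /thh/ — the longest permitted-onset suffix is /h/; onset = /h/, preceding coda = /th/.
Between /o/ (V4) and /a/ (V5): /tntr/ — longest licit onset from the right is /tr/, leaving /tn/ as coda.
Result: fro.wof.lath.hotn.tra.
The first /t/ is in the coda of syllable 3 (/lath/).

3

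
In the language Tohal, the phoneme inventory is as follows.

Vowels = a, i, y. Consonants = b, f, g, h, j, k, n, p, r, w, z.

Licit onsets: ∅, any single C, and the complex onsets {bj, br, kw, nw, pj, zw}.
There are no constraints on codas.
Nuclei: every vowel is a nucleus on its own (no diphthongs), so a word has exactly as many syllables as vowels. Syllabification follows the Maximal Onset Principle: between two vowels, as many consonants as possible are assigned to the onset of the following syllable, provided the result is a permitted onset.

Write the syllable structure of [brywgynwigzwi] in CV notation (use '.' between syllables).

CCVC.CV.CCVC.CCV

Nuclei (vowels): y, y, i, i → 4 syllables.
/y…y/ gap (V1→V2): /wg/ — longest licit onset from the right is /g/, leaving /w/ as coda.
/y…i/ gap (V2→V3): /nw/ is a licit onset in full, so it all attaches to the next syllable.
/i…i/ gap (V3→V4): /gzw/; trying suffixes from longest down, /zw/ is the first permitted one, so coda /g/ | onset /zw/.
So the parse is bryw.gy.nwig.zwi.
Mapping each syllable to C/V: /bryw/ → CCVC, /gy/ → CV, /nwig/ → CCVC, /zwi/ → CCV.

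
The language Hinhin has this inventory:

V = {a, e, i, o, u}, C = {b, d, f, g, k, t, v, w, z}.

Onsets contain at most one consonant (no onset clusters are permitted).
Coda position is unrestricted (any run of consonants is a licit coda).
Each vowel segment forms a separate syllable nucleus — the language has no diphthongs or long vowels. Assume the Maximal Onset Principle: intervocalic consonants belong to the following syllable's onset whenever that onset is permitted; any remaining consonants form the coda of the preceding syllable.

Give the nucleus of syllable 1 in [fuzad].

u

Nuclei (vowels): u, a → 2 syllables.
The first nucleus (vowel 1 from the left) is /u/.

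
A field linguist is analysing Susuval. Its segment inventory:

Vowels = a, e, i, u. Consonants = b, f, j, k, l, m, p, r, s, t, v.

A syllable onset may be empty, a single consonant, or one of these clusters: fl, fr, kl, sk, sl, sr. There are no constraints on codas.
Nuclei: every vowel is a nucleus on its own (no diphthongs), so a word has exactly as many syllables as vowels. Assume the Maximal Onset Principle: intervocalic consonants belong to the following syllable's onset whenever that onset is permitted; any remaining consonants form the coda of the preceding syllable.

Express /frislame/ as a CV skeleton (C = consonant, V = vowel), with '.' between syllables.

CCV.CCV.CV

The vowels are i, a, e — 3 nuclei, so 3 syllables.
/i…a/ gap (V1→V2): /sl/ is a licit onset in full, so it all attaches to the next syllable.
/a…e/ gap (V2→V3): /m/ → onset of the next syllable (single consonants are always licit onsets).
So the parse is fri.sla.me.
Mapping each syllable to C/V: /fri/ → CCV, /sla/ → CCV, /me/ → CV.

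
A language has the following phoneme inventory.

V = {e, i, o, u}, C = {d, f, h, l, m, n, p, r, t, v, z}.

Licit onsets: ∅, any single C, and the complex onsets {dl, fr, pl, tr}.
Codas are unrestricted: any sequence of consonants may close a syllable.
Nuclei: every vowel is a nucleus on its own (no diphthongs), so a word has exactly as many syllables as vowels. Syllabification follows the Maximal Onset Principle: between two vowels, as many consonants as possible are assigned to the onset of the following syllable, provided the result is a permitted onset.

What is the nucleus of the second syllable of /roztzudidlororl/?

u

The vowels are o, u, i, o, o — 5 nuclei, so 5 syllables.
The second nucleus (vowel 2 from the left) is /u/.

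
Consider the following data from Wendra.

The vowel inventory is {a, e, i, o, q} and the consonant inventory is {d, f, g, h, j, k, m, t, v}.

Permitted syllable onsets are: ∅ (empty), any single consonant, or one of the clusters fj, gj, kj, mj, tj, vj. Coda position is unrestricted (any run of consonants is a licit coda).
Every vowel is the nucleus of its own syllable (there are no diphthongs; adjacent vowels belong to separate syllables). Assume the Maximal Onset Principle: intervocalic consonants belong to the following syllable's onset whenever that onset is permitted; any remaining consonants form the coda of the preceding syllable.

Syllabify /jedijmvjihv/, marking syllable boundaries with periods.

Vowels present: e, i, i; each is a nucleus, giving 3 syllables.
Between /e/ (V1) and /i/ (V2): /d/ → onset of the next syllable (single consonants are always licit onsets).
Between /i/ (V2) and /i/ (V3): cluster /jmvj/ — the longest permitted-onset suffix is /vj/; onset = /vj/, preceding coda = /jm/.

je.dijm.vjihv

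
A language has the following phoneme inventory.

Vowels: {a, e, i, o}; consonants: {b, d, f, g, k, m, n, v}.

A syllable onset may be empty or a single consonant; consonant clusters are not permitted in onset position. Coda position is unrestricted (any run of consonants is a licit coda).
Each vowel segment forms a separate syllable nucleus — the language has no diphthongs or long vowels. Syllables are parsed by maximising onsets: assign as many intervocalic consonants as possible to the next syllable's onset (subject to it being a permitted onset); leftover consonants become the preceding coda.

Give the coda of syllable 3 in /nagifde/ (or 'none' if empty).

Vowels present: a, i, e; each is a nucleus, giving 3 syllables.
σ1/σ2 boundary: /g/ → onset of the next syllable (single consonants are always licit onsets).
σ2/σ3 boundary: /fd/ splits as /f/ + /d/ (/d/ is the longest suffix that is a licit onset).
So the parse is na.gif.de.
Syllable 3 is /de/: onset /d/, nucleus /e/, coda ∅.

none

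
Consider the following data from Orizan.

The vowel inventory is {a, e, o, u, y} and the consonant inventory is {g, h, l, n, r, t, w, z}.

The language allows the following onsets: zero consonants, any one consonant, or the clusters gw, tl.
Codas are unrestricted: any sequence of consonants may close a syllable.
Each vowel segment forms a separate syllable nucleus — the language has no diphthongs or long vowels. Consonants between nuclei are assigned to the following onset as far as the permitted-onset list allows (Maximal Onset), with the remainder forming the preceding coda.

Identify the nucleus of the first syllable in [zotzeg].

o

Nuclei (vowels): o, e → 2 syllables.
The first nucleus (vowel 1 from the left) is /o/.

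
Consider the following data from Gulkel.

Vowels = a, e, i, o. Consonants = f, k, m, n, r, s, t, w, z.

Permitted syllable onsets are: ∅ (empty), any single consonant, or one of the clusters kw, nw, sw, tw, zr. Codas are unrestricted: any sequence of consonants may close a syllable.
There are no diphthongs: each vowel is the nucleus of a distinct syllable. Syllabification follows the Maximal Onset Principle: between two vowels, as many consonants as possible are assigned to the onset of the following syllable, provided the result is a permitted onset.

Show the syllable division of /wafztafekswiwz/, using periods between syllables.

wafz.ta.fek.swiwz

Vowels present: a, a, e, i; each is a nucleus, giving 4 syllables.
V1 /a/ – V2 /a/: cluster /fzt/ — the longest permitted-onset suffix is /t/; onset = /t/, preceding coda = /fz/.
V2 /a/ – V3 /e/: /f/ is a single consonant, so it becomes the next onset.
V3 /e/ – V4 /i/: /ksw/ splits as /k/ + /sw/ (/sw/ is the longest suffix that is a licit onset).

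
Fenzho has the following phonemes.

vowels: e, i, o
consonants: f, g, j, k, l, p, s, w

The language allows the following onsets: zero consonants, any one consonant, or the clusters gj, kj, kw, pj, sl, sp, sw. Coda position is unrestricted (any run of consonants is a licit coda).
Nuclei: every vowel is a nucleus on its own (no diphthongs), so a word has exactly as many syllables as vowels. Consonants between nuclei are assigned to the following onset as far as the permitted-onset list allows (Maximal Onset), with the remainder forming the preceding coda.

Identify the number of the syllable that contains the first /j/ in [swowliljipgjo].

3

Nuclei (vowels): o, i, i, o → 4 syllables.
/o…i/ gap (V1→V2): cluster /wl/ — the longest permitted-onset suffix is /l/; onset = /l/, preceding coda = /w/.
/i…i/ gap (V2→V3): /lj/ splits as /l/ + /j/ (/j/ is the longest suffix that is a licit onset).
/i…o/ gap (V3→V4): cluster /pgj/ — the longest permitted-onset suffix is /gj/; onset = /gj/, preceding coda = /p/.
So the parse is swow.lil.jip.gjo.
The first /j/ is in the onset of syllable 3 (/jip/).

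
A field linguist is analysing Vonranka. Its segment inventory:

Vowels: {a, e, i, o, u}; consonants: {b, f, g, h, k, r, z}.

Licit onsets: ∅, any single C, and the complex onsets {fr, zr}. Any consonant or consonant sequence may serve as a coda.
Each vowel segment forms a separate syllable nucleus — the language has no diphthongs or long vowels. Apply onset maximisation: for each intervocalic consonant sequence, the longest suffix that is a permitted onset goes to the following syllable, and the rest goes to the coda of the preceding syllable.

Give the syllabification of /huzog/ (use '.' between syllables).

hu.zog

Vowels present: u, o; each is a nucleus, giving 2 syllables.
σ1/σ2 boundary: /z/ is a single consonant, so it becomes the next onset.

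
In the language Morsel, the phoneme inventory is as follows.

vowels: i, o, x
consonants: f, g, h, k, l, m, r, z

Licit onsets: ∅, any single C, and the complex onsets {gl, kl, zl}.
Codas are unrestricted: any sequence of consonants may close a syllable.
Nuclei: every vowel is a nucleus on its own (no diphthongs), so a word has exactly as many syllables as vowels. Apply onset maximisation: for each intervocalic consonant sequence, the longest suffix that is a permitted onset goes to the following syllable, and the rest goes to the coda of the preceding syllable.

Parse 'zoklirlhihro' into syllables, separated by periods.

Nuclei (vowels): o, i, i, o → 4 syllables.
V1 /o/ – V2 /i/: cluster /kl/ — /kl/ is itself a permitted onset, so the whole cluster goes right; preceding coda = ∅.
V2 /i/ – V3 /i/: /rlh/ splits as /rl/ + /h/ (/h/ is the longest suffix that is a licit onset).
V3 /i/ – V4 /o/: /hr/; trying suffixes from longest down, /r/ is the first permitted one, so coda /h/ | onset /r/.

zo.klirl.hih.ro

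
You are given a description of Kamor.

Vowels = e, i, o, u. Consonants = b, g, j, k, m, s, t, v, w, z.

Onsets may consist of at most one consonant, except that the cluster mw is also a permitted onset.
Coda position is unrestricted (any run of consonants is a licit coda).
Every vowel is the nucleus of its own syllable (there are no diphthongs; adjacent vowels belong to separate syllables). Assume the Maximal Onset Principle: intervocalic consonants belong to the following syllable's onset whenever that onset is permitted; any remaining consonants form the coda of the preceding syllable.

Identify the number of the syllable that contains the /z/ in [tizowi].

Nuclei (vowels): i, o, i → 3 syllables.
/i…o/ gap (V1→V2): /z/ is a single consonant, so it becomes the next onset.
/o…i/ gap (V2→V3): /w/ → onset of the next syllable (single consonants are always licit onsets).
So the parse is ti.zo.wi.
The /z/ is in the onset of syllable 2 (/zo/).

2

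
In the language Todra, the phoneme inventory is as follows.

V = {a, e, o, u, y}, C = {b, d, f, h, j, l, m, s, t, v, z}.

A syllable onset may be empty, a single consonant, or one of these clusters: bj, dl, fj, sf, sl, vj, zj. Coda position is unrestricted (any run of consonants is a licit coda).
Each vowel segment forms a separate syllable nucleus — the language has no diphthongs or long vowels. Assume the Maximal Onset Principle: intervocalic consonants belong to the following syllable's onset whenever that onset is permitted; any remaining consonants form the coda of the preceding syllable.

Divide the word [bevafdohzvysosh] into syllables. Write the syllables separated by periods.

be.vaf.dohz.vy.sosh

Nuclei (vowels): e, a, o, y, o → 5 syllables.
V1 /e/ – V2 /a/: /v/ → onset of the next syllable (single consonants are always licit onsets).
V2 /a/ – V3 /o/: cluster /fd/ — the longest permitted-onset suffix is /d/; onset = /d/, preceding coda = /f/.
V3 /o/ – V4 /y/: /hzv/ — longest licit onset from the right is /v/, leaving /hz/ as coda.
V4 /y/ – V5 /o/: /s/ is a single consonant, so it becomes the next onset.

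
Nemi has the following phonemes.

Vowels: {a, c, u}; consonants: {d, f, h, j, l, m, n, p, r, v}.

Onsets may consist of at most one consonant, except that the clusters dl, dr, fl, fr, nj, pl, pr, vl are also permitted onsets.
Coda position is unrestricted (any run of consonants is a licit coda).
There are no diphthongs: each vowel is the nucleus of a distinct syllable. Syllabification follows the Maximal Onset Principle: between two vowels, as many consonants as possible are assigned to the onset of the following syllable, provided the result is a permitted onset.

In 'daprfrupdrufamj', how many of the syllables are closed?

The vowels are a, u, u, a — 4 nuclei, so 4 syllables.
Between /a/ (V1) and /u/ (V2): /prfr/ splits as /pr/ + /fr/ (/fr/ is the longest suffix that is a licit onset).
Between /u/ (V2) and /u/ (V3): cluster /pdr/ — the longest permitted-onset suffix is /dr/; onset = /dr/, preceding coda = /p/.
Between /u/ (V3) and /a/ (V4): /f/ → onset of the next syllable (single consonants are always licit onsets).
Result: dapr.frup.dru.famj.
Classifying each syllable: /dapr/ (closed), /frup/ (closed), /dru/ (open), /famj/ (closed).
Closed syllables: 3.

3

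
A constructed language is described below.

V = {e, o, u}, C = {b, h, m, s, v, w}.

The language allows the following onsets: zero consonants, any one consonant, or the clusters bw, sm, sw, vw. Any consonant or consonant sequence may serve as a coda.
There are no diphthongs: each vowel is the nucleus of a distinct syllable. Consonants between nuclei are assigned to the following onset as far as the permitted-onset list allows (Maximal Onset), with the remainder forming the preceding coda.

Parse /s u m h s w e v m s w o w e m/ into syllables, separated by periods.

sumh.swevm.swo.wem

The vowels are u, e, o, e — 4 nuclei, so 4 syllables.
/u…e/ gap (V1→V2): cluster /mhsw/ — the longest permitted-onset suffix is /sw/; onset = /sw/, preceding coda = /mh/.
/e…o/ gap (V2→V3): /vmsw/; trying suffixes from longest down, /sw/ is the first permitted one, so coda /vm/ | onset /sw/.
/o…e/ gap (V3→V4): just /w/ — single C goes to the following onset.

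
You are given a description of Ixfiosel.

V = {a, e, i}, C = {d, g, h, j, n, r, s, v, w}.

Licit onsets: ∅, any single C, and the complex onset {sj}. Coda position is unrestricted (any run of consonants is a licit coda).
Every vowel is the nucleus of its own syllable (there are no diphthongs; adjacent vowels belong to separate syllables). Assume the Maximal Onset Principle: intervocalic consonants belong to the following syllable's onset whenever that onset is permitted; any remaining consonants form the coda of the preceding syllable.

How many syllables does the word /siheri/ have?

3

The vowels are i, e, i — 3 nuclei, so 3 syllables.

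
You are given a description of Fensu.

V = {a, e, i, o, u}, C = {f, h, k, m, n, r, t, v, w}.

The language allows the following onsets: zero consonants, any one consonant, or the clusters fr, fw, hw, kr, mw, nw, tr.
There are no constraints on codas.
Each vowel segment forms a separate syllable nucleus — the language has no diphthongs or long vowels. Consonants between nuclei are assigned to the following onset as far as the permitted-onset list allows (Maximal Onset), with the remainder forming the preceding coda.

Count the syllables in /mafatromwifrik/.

5

Vowels present: a, a, o, i, i; each is a nucleus, giving 5 syllables.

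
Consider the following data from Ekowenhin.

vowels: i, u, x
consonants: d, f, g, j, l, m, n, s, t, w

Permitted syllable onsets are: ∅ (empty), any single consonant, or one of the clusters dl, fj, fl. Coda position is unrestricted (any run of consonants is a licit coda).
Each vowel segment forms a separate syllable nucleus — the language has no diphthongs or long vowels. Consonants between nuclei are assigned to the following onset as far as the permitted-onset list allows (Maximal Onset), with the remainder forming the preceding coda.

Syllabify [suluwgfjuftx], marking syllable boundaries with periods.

su.luwg.fjuf.tx

The vowels are u, u, u, x — 4 nuclei, so 4 syllables.
V1 /u/ – V2 /u/: just /l/ — single C goes to the following onset.
V2 /u/ – V3 /u/: /wgfj/ splits as /wg/ + /fj/ (/fj/ is the longest suffix that is a licit onset).
V3 /u/ – V4 /x/: /ft/; trying suffixes from longest down, /t/ is the first permitted one, so coda /f/ | onset /t/.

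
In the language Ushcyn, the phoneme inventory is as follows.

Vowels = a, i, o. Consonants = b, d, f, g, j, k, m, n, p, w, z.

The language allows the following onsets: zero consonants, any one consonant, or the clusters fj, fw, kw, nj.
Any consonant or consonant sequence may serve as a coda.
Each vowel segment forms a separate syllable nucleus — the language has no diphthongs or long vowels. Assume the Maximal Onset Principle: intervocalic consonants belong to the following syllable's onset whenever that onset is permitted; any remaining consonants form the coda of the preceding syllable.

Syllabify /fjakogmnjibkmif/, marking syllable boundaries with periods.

fja.kogm.njibk.mif

Nuclei (vowels): a, o, i, i → 4 syllables.
/a…o/ gap (V1→V2): /k/ is a single consonant, so it becomes the next onset.
/o…i/ gap (V2→V3): /gmnj/ — longest licit onset from the right is /nj/, leaving /gm/ as coda.
/i…i/ gap (V3→V4): /bkm/ splits as /bk/ + /m/ (/m/ is the longest suffix that is a licit onset).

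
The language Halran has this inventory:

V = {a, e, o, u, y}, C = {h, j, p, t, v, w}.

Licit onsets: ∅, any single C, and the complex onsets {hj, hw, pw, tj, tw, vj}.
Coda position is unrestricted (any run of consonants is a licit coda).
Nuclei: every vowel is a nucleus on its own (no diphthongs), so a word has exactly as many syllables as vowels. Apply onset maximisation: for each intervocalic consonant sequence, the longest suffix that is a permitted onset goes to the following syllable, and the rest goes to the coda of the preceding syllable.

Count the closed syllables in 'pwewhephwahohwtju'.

3

Vowels present: e, e, a, o, u; each is a nucleus, giving 5 syllables.
σ1/σ2 boundary: /wh/ — longest licit onset from the right is /h/, leaving /w/ as coda.
σ2/σ3 boundary: /phw/ splits as /p/ + /hw/ (/hw/ is the longest suffix that is a licit onset).
σ3/σ4 boundary: /h/ → onset of the next syllable (single consonants are always licit onsets).
σ4/σ5 boundary: /hwtj/; trying suffixes from longest down, /tj/ is the first permitted one, so coda /hw/ | onset /tj/.
Syllabification: pwew.hep.hwa.hohw.tju.
Classifying each syllable: /pwew/ (closed), /hep/ (closed), /hwa/ (open), /hohw/ (closed), /tju/ (open).
Closed syllables: 3.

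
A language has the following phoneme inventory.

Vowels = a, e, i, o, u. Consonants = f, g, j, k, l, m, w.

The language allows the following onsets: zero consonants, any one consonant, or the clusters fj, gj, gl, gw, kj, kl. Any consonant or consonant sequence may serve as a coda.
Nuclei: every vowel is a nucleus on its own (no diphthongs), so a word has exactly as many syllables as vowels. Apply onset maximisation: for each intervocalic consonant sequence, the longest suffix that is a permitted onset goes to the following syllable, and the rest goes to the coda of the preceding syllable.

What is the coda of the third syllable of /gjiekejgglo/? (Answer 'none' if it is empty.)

jg

Vowels present: i, e, e, o; each is a nucleus, giving 4 syllables.
σ1/σ2 boundary: hiatus — the boundary sits between the two vowels.
σ2/σ3 boundary: /k/ → onset of the next syllable (single consonants are always licit onsets).
σ3/σ4 boundary: /jggl/ — longest licit onset from the right is /gl/, leaving /jg/ as coda.
So the parse is gji.e.kejg.glo.
Syllable 3 is /kejg/: onset /k/, nucleus /e/, coda /jg/.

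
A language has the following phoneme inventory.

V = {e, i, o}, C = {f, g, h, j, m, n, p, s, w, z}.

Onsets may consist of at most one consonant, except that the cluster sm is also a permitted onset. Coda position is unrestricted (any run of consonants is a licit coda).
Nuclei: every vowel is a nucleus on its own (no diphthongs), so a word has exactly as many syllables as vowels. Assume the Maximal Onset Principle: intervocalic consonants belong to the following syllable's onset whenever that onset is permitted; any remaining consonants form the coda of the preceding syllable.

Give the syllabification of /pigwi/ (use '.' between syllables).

pig.wi

Nuclei (vowels): i, i → 2 syllables.
σ1/σ2 boundary: /gw/ splits as /g/ + /w/ (/w/ is the longest suffix that is a licit onset).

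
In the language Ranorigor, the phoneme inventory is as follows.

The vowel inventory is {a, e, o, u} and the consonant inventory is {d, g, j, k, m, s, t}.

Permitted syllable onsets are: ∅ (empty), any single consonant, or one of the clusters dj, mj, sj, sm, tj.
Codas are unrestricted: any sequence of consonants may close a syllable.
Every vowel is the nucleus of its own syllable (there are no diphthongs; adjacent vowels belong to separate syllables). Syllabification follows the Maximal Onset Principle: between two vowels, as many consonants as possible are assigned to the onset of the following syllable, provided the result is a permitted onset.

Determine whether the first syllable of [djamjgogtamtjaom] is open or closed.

Nuclei (vowels): a, o, a, a, o → 5 syllables.
V1 /a/ – V2 /o/: /mjg/ — longest licit onset from the right is /g/, leaving /mj/ as coda.
V2 /o/ – V3 /a/: /gt/ — longest licit onset from the right is /t/, leaving /g/ as coda.
V3 /a/ – V4 /a/: /mtj/; trying suffixes from longest down, /tj/ is the first permitted one, so coda /m/ | onset /tj/.
V4 /a/ – V5 /o/: no consonants, so the boundary falls immediately after /a/.
Syllabification: djamj.gog.tam.tja.om.
Syllable 1 is /djamj/ with coda /mj/, so it is closed.

closed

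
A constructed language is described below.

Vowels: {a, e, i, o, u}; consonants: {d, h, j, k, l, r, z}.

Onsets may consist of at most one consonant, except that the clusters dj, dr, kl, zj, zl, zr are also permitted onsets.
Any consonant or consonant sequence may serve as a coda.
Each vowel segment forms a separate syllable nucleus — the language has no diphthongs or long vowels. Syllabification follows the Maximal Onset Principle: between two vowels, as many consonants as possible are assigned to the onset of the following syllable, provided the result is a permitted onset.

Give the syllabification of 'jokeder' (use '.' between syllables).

The vowels are o, e, e — 3 nuclei, so 3 syllables.
σ1/σ2 boundary: /k/ → onset of the next syllable (single consonants are always licit onsets).
σ2/σ3 boundary: just /d/ — single C goes to the following onset.

jo.ke.der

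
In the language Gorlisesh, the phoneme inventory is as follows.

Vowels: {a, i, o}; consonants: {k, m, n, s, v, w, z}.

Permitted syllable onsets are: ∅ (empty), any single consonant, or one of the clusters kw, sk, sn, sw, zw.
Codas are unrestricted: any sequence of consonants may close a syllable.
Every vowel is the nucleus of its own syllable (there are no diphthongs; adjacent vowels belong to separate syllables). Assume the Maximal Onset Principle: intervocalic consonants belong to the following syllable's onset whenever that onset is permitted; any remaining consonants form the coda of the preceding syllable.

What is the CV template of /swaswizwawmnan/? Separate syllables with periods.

Nuclei (vowels): a, i, a, a → 4 syllables.
/a…i/ gap (V1→V2): /sw/ — entire cluster is a permitted onset → onset /sw/, coda ∅.
/i…a/ gap (V2→V3): /zw/ is a licit onset in full, so it all attaches to the next syllable.
/a…a/ gap (V3→V4): /wmn/ — longest licit onset from the right is /n/, leaving /wm/ as coda.
Putting it together: swa.swi.zwawm.nan.
Mapping each syllable to C/V: /swa/ → CCV, /swi/ → CCV, /zwawm/ → CCVCC, /nan/ → CVC.

CCV.CCV.CCVCC.CVC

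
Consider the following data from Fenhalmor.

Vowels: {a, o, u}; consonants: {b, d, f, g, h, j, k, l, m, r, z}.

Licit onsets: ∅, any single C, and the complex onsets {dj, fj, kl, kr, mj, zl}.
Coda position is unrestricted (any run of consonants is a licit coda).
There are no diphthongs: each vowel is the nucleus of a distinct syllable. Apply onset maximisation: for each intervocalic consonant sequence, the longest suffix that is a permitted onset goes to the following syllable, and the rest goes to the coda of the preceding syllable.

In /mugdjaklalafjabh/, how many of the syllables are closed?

2

The vowels are u, a, a, a, a — 5 nuclei, so 5 syllables.
V1 /u/ – V2 /a/: /gdj/ splits as /g/ + /dj/ (/dj/ is the longest suffix that is a licit onset).
V2 /a/ – V3 /a/: cluster /kl/ — /kl/ is itself a permitted onset, so the whole cluster goes right; preceding coda = ∅.
V3 /a/ – V4 /a/: /l/ is a single consonant, so it becomes the next onset.
V4 /a/ – V5 /a/: cluster /fj/ — /fj/ is itself a permitted onset, so the whole cluster goes right; preceding coda = ∅.
So the parse is mug.dja.kla.la.fjabh.
Classifying each syllable: /mug/ (closed), /dja/ (open), /kla/ (open), /la/ (open), /fjabh/ (closed).
Closed syllables: 2.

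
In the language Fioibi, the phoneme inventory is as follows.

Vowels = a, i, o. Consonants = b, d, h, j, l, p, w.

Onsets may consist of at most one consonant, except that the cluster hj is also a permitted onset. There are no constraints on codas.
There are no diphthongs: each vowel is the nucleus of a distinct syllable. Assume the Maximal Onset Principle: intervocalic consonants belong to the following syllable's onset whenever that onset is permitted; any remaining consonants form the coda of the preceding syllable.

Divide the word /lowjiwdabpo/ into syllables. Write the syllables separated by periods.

Nuclei (vowels): o, i, a, o → 4 syllables.
Between /o/ (V1) and /i/ (V2): /wj/ splits as /w/ + /j/ (/j/ is the longest suffix that is a licit onset).
Between /i/ (V2) and /a/ (V3): /wd/ — longest licit onset from the right is /d/, leaving /w/ as coda.
Between /a/ (V3) and /o/ (V4): /bp/; trying suffixes from longest down, /p/ is the first permitted one, so coda /b/ | onset /p/.

low.jiw.dab.po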